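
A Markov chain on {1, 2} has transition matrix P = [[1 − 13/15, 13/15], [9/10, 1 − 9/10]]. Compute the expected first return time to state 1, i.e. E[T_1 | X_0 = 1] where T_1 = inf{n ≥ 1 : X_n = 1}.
E[T_1 | X_0 = 1] = 1/π_1 = 53/27

For an irreducible recurrent Markov chain with stationary distribution π, E[T_i | X_0 = i] = 1/π_i (Kac's formula). Here π_1 = (9/10)/(13/15 + 9/10) = (9/10)/(53/30) = 27/53, so E[T_1 | X_0 = 1] = 1/π_1 = (13/15 + 9/10)/(9/10) = (53/30)/(9/10) = 53/27.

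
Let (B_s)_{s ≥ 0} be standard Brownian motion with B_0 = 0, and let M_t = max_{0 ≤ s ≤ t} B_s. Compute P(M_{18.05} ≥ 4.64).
P(M_{18.05} ≥ 4.64) = 2·P(B_{18.05} ≥ 4.64) = 2(1 − Φ(4.64/√18.05)) ≈ 0.2748

By the reflection principle for Brownian motion, P(M_t ≥ a) = 2 · P(B_t ≥ a) for a ≥ 0. Since B_t ~ N(0, t), P(B_t ≥ 4.64) = 1 − Φ(4.64/√t) = 1 − Φ(4.64/√18.05) = 1 − Φ(1.0921). So
  P(M_{18.05} ≥ 4.64) = 2(1 − Φ(1.0921)) ≈ 0.2748.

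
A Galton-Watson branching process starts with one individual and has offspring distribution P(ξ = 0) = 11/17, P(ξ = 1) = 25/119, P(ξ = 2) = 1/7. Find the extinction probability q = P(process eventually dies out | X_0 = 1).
q = 1

Mean offspring μ = 0·11/17 + 1·25/119 + 2·1/7 = 59/119 ≤ 1. For μ ≤ 1 with offspring not concentrated at 1, the Galton-Watson process goes extinct almost surely, so q = 1.
(Algebraic check: The pgf is f(s) = 11/17 + 25/119·s + 1/7·s². The extinction probability q is the smallest fixed point of f in [0, 1]. Setting s = f(s):
  1/7·s² + (25/119 − 1)·s + 11/17 = 0
  1/7·s² − (11/17 + 1/7)·s + 11/17 = 0
which factors as (s − 1)·(1/7·s − 11/17) = 0, giving roots s = 1 and s = (11/17)/(1/7) = 77/17. Since 77/17 ≥ 1, the smallest root in [0, 1] is s = 1.)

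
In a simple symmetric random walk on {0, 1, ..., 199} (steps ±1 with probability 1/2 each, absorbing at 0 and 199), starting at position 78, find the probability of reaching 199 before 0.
P(hit 199 before 0) = 78/199

Let u_k = P(hit 199 before 0 | start at k). Then u_0 = 0, u_199 = 1, and u_k = u_{k-1}/2 + u_{k+1}/2 for 1 ≤ k ≤ 198. This harmonic recurrence is solved by u_k = k/199, giving u_78 = 78/199.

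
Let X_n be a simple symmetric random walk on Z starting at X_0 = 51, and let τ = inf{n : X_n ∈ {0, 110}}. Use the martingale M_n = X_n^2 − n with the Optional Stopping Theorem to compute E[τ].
E[τ] = 3009

M_n = X_n^2 − n is a martingale (since E[X_{n+1}^2 | F_n] = X_n^2 + 1). By OST (τ has finite mean in a bounded region), E[M_τ] = E[M_0] = X_0^2 − 0 = 51^2 = 2601. Also E[M_τ] = E[X_τ^2] − E[τ]. The walk exits at 0 or 110, with P(hit 110 first) = 51/110, so E[X_τ^2] = 110^2 · 51/110 + 0 = 5610. Thus E[τ] = E[X_τ^2] − E[M_τ] = 5610 − 2601 = 3009 = 51(110 − 51) = 3009.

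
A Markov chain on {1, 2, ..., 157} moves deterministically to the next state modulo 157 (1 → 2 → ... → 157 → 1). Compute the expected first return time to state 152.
E[T_152 | X_0 = 152] = 157

The chain cycles deterministically, so starting at state 152 it returns in exactly 157 steps. Equivalently, the stationary distribution is uniform π_j = 1/157 for every state j, so by Kac's formula E[T_152] = 1/π_152 = 157.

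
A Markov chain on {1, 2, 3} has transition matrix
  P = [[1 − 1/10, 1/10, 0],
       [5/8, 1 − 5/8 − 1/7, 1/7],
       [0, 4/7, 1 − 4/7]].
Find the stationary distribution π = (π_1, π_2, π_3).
π = (5/6, 2/15, 1/30)

This is a birth-death chain on three states, which satisfies detailed balance: π_1 · P_{12} = π_2 · P_{21} and π_2 · P_{23} = π_3 · P_{32}.
From π_1 · 1/10 = π_2 · 5/8: π_2/π_1 = (1/10)/(5/8) = 4/25.
From π_2 · 1/7 = π_3 · 4/7: π_3/π_2 = (1/7)/(4/7) = 1/4.
Take π_1 proportional to 1; then unnormalized π = (1, 4/25, 1/25). Normalize by dividing by the sum 6/5:
  π = (5/6, 2/15, 1/30).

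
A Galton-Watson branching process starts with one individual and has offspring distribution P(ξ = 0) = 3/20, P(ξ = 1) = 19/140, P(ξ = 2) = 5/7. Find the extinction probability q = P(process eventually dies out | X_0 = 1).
q = 21/100

The pgf is f(s) = 3/20 + 19/140·s + 5/7·s². The extinction probability q is the smallest fixed point of f in [0, 1]. Setting s = f(s):
  5/7·s² + (19/140 − 1)·s + 3/20 = 0
  5/7·s² − (3/20 + 5/7)·s + 3/20 = 0
which factors as (s − 1)·(5/7·s − 3/20) = 0, giving roots s = 1 and s = (3/20)/(5/7) = 21/100.
Mean offspring μ = 19/140 + 2·5/7 = 219/140 > 1 (supercritical), so q < 1. The extinction probability is the smaller root: q = (3/20)/(5/7) = 21/100.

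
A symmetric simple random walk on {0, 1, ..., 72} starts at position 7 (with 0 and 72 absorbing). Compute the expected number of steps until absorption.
E[τ | X_0 = 7] = 455

Let v_k = E[τ | X_0 = k]. Boundary: v_0 = v_72 = 0. Recurrence: v_k = 1 + (v_{k-1} + v_{k+1})/2 for 1 ≤ k ≤ 71. The particular solution to v_k − (v_{k-1} + v_{k+1})/2 = 1 is v_k = −k^2. Adding homogeneous solution A + B k and matching boundaries gives v_k = k (72 − k). Substituting k = 7: v_7 = 7 · 65 = 455.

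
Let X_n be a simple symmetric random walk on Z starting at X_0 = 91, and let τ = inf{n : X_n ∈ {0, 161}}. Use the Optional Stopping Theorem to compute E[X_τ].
E[X_τ] = 91

X_n is a martingale and τ is a bounded-mean stopping time (indeed τ is finite a.s. with bounded expectation since the walk is in a bounded region). By the OST, E[X_τ] = E[X_0] = 91. Equivalently: E[X_τ] = 161 · P(hit 161 first) + 0 · P(hit 0 first) = 161 · (91/161) = 91.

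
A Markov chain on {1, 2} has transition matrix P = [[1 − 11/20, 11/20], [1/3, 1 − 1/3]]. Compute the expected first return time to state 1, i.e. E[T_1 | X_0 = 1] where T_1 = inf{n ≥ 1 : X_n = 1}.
E[T_1 | X_0 = 1] = 1/π_1 = 53/20

For an irreducible recurrent Markov chain with stationary distribution π, E[T_i | X_0 = i] = 1/π_i (Kac's formula). Here π_1 = (1/3)/(11/20 + 1/3) = (1/3)/(53/60) = 20/53, so E[T_1 | X_0 = 1] = 1/π_1 = (11/20 + 1/3)/(1/3) = (53/60)/(1/3) = 53/20.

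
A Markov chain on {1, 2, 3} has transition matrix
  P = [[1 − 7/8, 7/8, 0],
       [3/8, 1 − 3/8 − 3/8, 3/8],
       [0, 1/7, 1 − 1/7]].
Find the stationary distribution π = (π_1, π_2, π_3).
π = (24/227, 56/227, 147/227)

This is a birth-death chain on three states, which satisfies detailed balance: π_1 · P_{12} = π_2 · P_{21} and π_2 · P_{23} = π_3 · P_{32}.
From π_1 · 7/8 = π_2 · 3/8: π_2/π_1 = (7/8)/(3/8) = 7/3.
From π_2 · 3/8 = π_3 · 1/7: π_3/π_2 = (3/8)/(1/7) = 21/8.
Take π_1 proportional to 1; then unnormalized π = (1, 7/3, 49/8). Normalize by dividing by the sum 227/24:
  π = (24/227, 56/227, 147/227).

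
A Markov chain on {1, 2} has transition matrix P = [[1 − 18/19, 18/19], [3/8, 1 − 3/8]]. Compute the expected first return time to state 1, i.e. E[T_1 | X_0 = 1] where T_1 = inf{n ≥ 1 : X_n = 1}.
E[T_1 | X_0 = 1] = 1/π_1 = 67/19

For an irreducible recurrent Markov chain with stationary distribution π, E[T_i | X_0 = i] = 1/π_i (Kac's formula). Here π_1 = (3/8)/(18/19 + 3/8) = (3/8)/(201/152) = 19/67, so E[T_1 | X_0 = 1] = 1/π_1 = (18/19 + 3/8)/(3/8) = (201/152)/(3/8) = 67/19.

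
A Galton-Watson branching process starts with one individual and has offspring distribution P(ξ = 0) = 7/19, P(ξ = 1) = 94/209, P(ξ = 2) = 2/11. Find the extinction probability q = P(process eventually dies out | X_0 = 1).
q = 1

Mean offspring μ = 0·7/19 + 1·94/209 + 2·2/11 = 170/209 ≤ 1. For μ ≤ 1 with offspring not concentrated at 1, the Galton-Watson process goes extinct almost surely, so q = 1.
(Algebraic check: The pgf is f(s) = 7/19 + 94/209·s + 2/11·s². The extinction probability q is the smallest fixed point of f in [0, 1]. Setting s = f(s):
  2/11·s² + (94/209 − 1)·s + 7/19 = 0
  2/11·s² − (7/19 + 2/11)·s + 7/19 = 0
which factors as (s − 1)·(2/11·s − 7/19) = 0, giving roots s = 1 and s = (7/19)/(2/11) = 77/38. Since 77/38 ≥ 1, the smallest root in [0, 1] is s = 1.)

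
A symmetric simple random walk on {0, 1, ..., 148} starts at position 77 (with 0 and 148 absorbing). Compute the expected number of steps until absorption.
E[τ | X_0 = 77] = 5467

Let v_k = E[τ | X_0 = k]. Boundary: v_0 = v_148 = 0. Recurrence: v_k = 1 + (v_{k-1} + v_{k+1})/2 for 1 ≤ k ≤ 147. The particular solution to v_k − (v_{k-1} + v_{k+1})/2 = 1 is v_k = −k^2. Adding homogeneous solution A + B k and matching boundaries gives v_k = k (148 − k). Substituting k = 77: v_77 = 77 · 71 = 5467.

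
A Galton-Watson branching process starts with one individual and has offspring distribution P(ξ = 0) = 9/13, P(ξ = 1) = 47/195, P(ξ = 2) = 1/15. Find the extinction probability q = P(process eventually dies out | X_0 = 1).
q = 1

Mean offspring μ = 0·9/13 + 1·47/195 + 2·1/15 = 73/195 ≤ 1. For μ ≤ 1 with offspring not concentrated at 1, the Galton-Watson process goes extinct almost surely, so q = 1.
(Algebraic check: The pgf is f(s) = 9/13 + 47/195·s + 1/15·s². The extinction probability q is the smallest fixed point of f in [0, 1]. Setting s = f(s):
  1/15·s² + (47/195 − 1)·s + 9/13 = 0
  1/15·s² − (9/13 + 1/15)·s + 9/13 = 0
which factors as (s − 1)·(1/15·s − 9/13) = 0, giving roots s = 1 and s = (9/13)/(1/15) = 135/13. Since 135/13 ≥ 1, the smallest root in [0, 1] is s = 1.)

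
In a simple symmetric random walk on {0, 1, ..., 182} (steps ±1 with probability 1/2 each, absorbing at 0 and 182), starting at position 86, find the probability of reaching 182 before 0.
P(hit 182 before 0) = 86/182 = 43/91

Let u_k = P(hit 182 before 0 | start at k). Then u_0 = 0, u_182 = 1, and u_k = u_{k-1}/2 + u_{k+1}/2 for 1 ≤ k ≤ 181. This harmonic recurrence is solved by u_k = k/182, giving u_86 = 86/182 = 43/91.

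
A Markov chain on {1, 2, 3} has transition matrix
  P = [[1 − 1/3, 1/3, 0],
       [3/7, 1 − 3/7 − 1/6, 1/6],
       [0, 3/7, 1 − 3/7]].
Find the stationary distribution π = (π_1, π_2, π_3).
π = (162/337, 126/337, 49/337)

This is a birth-death chain on three states, which satisfies detailed balance: π_1 · P_{12} = π_2 · P_{21} and π_2 · P_{23} = π_3 · P_{32}.
From π_1 · 1/3 = π_2 · 3/7: π_2/π_1 = (1/3)/(3/7) = 7/9.
From π_2 · 1/6 = π_3 · 3/7: π_3/π_2 = (1/6)/(3/7) = 7/18.
Take π_1 proportional to 1; then unnormalized π = (1, 7/9, 49/162). Normalize by dividing by the sum 337/162:
  π = (162/337, 126/337, 49/337).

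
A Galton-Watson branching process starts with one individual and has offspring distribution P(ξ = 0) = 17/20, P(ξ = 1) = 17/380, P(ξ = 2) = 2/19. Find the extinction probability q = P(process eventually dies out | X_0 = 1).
q = 1

Mean offspring μ = 0·17/20 + 1·17/380 + 2·2/19 = 97/380 ≤ 1. For μ ≤ 1 with offspring not concentrated at 1, the Galton-Watson process goes extinct almost surely, so q = 1.
(Algebraic check: The pgf is f(s) = 17/20 + 17/380·s + 2/19·s². The extinction probability q is the smallest fixed point of f in [0, 1]. Setting s = f(s):
  2/19·s² + (17/380 − 1)·s + 17/20 = 0
  2/19·s² − (17/20 + 2/19)·s + 17/20 = 0
which factors as (s − 1)·(2/19·s − 17/20) = 0, giving roots s = 1 and s = (17/20)/(2/19) = 323/40. Since 323/40 ≥ 1, the smallest root in [0, 1] is s = 1.)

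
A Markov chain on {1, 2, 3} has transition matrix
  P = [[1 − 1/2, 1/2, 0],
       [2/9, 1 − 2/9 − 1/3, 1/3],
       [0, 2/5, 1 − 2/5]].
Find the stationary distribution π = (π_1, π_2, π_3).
π = (8/41, 18/41, 15/41)

This is a birth-death chain on three states, which satisfies detailed balance: π_1 · P_{12} = π_2 · P_{21} and π_2 · P_{23} = π_3 · P_{32}.
From π_1 · 1/2 = π_2 · 2/9: π_2/π_1 = (1/2)/(2/9) = 9/4.
From π_2 · 1/3 = π_3 · 2/5: π_3/π_2 = (1/3)/(2/5) = 5/6.
Take π_1 proportional to 1; then unnormalized π = (1, 9/4, 15/8). Normalize by dividing by the sum 41/8:
  π = (8/41, 18/41, 15/41).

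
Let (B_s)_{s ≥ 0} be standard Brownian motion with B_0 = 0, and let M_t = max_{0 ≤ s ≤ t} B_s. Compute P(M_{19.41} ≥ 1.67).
P(M_{19.41} ≥ 1.67) = 2·P(B_{19.41} ≥ 1.67) = 2(1 − Φ(1.67/√19.41)) ≈ 0.7046

By the reflection principle for Brownian motion, P(M_t ≥ a) = 2 · P(B_t ≥ a) for a ≥ 0. Since B_t ~ N(0, t), P(B_t ≥ 1.67) = 1 − Φ(1.67/√t) = 1 − Φ(1.67/√19.41) = 1 − Φ(0.3791). So
  P(M_{19.41} ≥ 1.67) = 2(1 − Φ(0.3791)) ≈ 0.7046.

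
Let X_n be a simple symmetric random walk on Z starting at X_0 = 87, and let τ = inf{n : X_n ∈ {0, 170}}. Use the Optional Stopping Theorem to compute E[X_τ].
E[X_τ] = 87

X_n is a martingale and τ is a bounded-mean stopping time (indeed τ is finite a.s. with bounded expectation since the walk is in a bounded region). By the OST, E[X_τ] = E[X_0] = 87. Equivalently: E[X_τ] = 170 · P(hit 170 first) + 0 · P(hit 0 first) = 170 · (87/170) = 87.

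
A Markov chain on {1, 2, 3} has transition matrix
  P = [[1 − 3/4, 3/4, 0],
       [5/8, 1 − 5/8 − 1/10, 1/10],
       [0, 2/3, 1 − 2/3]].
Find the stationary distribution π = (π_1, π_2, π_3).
π = (50/119, 60/119, 9/119)

This is a birth-death chain on three states, which satisfies detailed balance: π_1 · P_{12} = π_2 · P_{21} and π_2 · P_{23} = π_3 · P_{32}.
From π_1 · 3/4 = π_2 · 5/8: π_2/π_1 = (3/4)/(5/8) = 6/5.
From π_2 · 1/10 = π_3 · 2/3: π_3/π_2 = (1/10)/(2/3) = 3/20.
Take π_1 proportional to 1; then unnormalized π = (1, 6/5, 9/50). Normalize by dividing by the sum 119/50:
  π = (50/119, 60/119, 9/119).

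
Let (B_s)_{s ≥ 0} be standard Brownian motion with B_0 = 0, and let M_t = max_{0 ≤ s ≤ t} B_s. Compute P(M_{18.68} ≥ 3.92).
P(M_{18.68} ≥ 3.92) = 2·P(B_{18.68} ≥ 3.92) = 2(1 − Φ(3.92/√18.68)) ≈ 0.3644

By the reflection principle for Brownian motion, P(M_t ≥ a) = 2 · P(B_t ≥ a) for a ≥ 0. Since B_t ~ N(0, t), P(B_t ≥ 3.92) = 1 − Φ(3.92/√t) = 1 − Φ(3.92/√18.68) = 1 − Φ(0.9070). So
  P(M_{18.68} ≥ 3.92) = 2(1 − Φ(0.9070)) ≈ 0.3644.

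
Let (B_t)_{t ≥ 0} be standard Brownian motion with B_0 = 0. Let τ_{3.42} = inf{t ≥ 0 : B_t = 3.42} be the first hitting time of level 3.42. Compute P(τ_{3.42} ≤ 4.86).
P(τ_{3.42} ≤ 4.86) = 2(1 − Φ(3.42/√4.86)) = 2(1 − Φ(1.5513)) ≈ 0.1208

By the reflection principle for standard BM, P(τ_b ≤ t) = 2 · P(B_t ≥ b). Since B_t ~ N(0, t), P(B_t ≥ 3.42) = 1 − Φ(3.42/√t) = 1 − Φ(3.42/√4.86) = 1 − Φ(1.5513) ≈ 0.06041. Doubling: P(τ_{3.42} ≤ 4.86) ≈ 2 · 0.06041 = 0.12082 ≈ 0.1208.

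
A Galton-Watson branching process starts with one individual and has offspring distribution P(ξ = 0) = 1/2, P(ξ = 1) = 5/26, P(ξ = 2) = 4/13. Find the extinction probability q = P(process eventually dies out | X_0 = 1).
q = 1

Mean offspring μ = 0·1/2 + 1·5/26 + 2·4/13 = 21/26 ≤ 1. For μ ≤ 1 with offspring not concentrated at 1, the Galton-Watson process goes extinct almost surely, so q = 1.
(Algebraic check: The pgf is f(s) = 1/2 + 5/26·s + 4/13·s². The extinction probability q is the smallest fixed point of f in [0, 1]. Setting s = f(s):
  4/13·s² + (5/26 − 1)·s + 1/2 = 0
  4/13·s² − (1/2 + 4/13)·s + 1/2 = 0
which factors as (s − 1)·(4/13·s − 1/2) = 0, giving roots s = 1 and s = (1/2)/(4/13) = 13/8. Since 13/8 ≥ 1, the smallest root in [0, 1] is s = 1.)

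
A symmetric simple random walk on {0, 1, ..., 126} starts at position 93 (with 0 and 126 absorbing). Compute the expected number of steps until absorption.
E[τ | X_0 = 93] = 3069

Let v_k = E[τ | X_0 = k]. Boundary: v_0 = v_126 = 0. Recurrence: v_k = 1 + (v_{k-1} + v_{k+1})/2 for 1 ≤ k ≤ 125. The particular solution to v_k − (v_{k-1} + v_{k+1})/2 = 1 is v_k = −k^2. Adding homogeneous solution A + B k and matching boundaries gives v_k = k (126 − k). Substituting k = 93: v_93 = 93 · 33 = 3069.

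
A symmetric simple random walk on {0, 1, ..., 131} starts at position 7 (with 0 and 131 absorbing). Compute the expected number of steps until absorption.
E[τ | X_0 = 7] = 868

Let v_k = E[τ | X_0 = k]. Boundary: v_0 = v_131 = 0. Recurrence: v_k = 1 + (v_{k-1} + v_{k+1})/2 for 1 ≤ k ≤ 130. The particular solution to v_k − (v_{k-1} + v_{k+1})/2 = 1 is v_k = −k^2. Adding homogeneous solution A + B k and matching boundaries gives v_k = k (131 − k). Substituting k = 7: v_7 = 7 · 124 = 868.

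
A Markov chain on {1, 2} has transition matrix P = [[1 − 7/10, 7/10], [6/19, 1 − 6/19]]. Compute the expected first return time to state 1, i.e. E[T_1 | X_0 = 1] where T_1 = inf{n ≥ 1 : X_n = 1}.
E[T_1 | X_0 = 1] = 1/π_1 = 193/60

For an irreducible recurrent Markov chain with stationary distribution π, E[T_i | X_0 = i] = 1/π_i (Kac's formula). Here π_1 = (6/19)/(7/10 + 6/19) = (6/19)/(193/190) = 60/193, so E[T_1 | X_0 = 1] = 1/π_1 = (7/10 + 6/19)/(6/19) = (193/190)/(6/19) = 193/60.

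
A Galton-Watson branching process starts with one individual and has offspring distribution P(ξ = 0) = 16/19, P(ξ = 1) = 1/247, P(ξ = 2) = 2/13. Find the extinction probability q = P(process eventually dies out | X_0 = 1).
q = 1

Mean offspring μ = 0·16/19 + 1·1/247 + 2·2/13 = 77/247 ≤ 1. For μ ≤ 1 with offspring not concentrated at 1, the Galton-Watson process goes extinct almost surely, so q = 1.
(Algebraic check: The pgf is f(s) = 16/19 + 1/247·s + 2/13·s². The extinction probability q is the smallest fixed point of f in [0, 1]. Setting s = f(s):
  2/13·s² + (1/247 − 1)·s + 16/19 = 0
  2/13·s² − (16/19 + 2/13)·s + 16/19 = 0
which factors as (s − 1)·(2/13·s − 16/19) = 0, giving roots s = 1 and s = (16/19)/(2/13) = 104/19. Since 104/19 ≥ 1, the smallest root in [0, 1] is s = 1.)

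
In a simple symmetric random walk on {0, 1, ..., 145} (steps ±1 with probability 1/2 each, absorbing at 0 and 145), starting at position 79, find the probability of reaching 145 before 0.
P(hit 145 before 0) = 79/145

Let u_k = P(hit 145 before 0 | start at k). Then u_0 = 0, u_145 = 1, and u_k = u_{k-1}/2 + u_{k+1}/2 for 1 ≤ k ≤ 144. This harmonic recurrence is solved by u_k = k/145, giving u_79 = 79/145.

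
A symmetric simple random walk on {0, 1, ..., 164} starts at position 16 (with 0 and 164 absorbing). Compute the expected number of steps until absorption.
E[τ | X_0 = 16] = 2368

Let v_k = E[τ | X_0 = k]. Boundary: v_0 = v_164 = 0. Recurrence: v_k = 1 + (v_{k-1} + v_{k+1})/2 for 1 ≤ k ≤ 163. The particular solution to v_k − (v_{k-1} + v_{k+1})/2 = 1 is v_k = −k^2. Adding homogeneous solution A + B k and matching boundaries gives v_k = k (164 − k). Substituting k = 16: v_16 = 16 · 148 = 2368.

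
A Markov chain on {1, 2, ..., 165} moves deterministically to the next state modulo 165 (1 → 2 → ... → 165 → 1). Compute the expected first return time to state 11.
E[T_11 | X_0 = 11] = 165

The chain cycles deterministically, so starting at state 11 it returns in exactly 165 steps. Equivalently, the stationary distribution is uniform π_j = 1/165 for every state j, so by Kac's formula E[T_11] = 1/π_11 = 165.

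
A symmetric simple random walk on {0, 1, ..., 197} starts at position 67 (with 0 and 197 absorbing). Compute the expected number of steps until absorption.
E[τ | X_0 = 67] = 8710

Let v_k = E[τ | X_0 = k]. Boundary: v_0 = v_197 = 0. Recurrence: v_k = 1 + (v_{k-1} + v_{k+1})/2 for 1 ≤ k ≤ 196. The particular solution to v_k − (v_{k-1} + v_{k+1})/2 = 1 is v_k = −k^2. Adding homogeneous solution A + B k and matching boundaries gives v_k = k (197 − k). Substituting k = 67: v_67 = 67 · 130 = 8710.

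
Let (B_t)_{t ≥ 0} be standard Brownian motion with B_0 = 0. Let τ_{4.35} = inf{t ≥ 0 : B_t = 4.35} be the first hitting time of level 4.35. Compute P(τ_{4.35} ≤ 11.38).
P(τ_{4.35} ≤ 11.38) = 2(1 − Φ(4.35/√11.38)) = 2(1 − Φ(1.2895)) ≈ 0.1972

By the reflection principle for standard BM, P(τ_b ≤ t) = 2 · P(B_t ≥ b). Since B_t ~ N(0, t), P(B_t ≥ 4.35) = 1 − Φ(4.35/√t) = 1 − Φ(4.35/√11.38) = 1 − Φ(1.2895) ≈ 0.09861. Doubling: P(τ_{4.35} ≤ 11.38) ≈ 2 · 0.09861 = 0.19722 ≈ 0.1972.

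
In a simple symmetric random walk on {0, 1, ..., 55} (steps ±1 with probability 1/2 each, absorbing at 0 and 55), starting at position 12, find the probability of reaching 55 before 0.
P(hit 55 before 0) = 12/55

Let u_k = P(hit 55 before 0 | start at k). Then u_0 = 0, u_55 = 1, and u_k = u_{k-1}/2 + u_{k+1}/2 for 1 ≤ k ≤ 54. This harmonic recurrence is solved by u_k = k/55, giving u_12 = 12/55.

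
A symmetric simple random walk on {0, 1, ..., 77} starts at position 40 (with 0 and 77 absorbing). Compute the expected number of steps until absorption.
E[τ | X_0 = 40] = 1480

Let v_k = E[τ | X_0 = k]. Boundary: v_0 = v_77 = 0. Recurrence: v_k = 1 + (v_{k-1} + v_{k+1})/2 for 1 ≤ k ≤ 76. The particular solution to v_k − (v_{k-1} + v_{k+1})/2 = 1 is v_k = −k^2. Adding homogeneous solution A + B k and matching boundaries gives v_k = k (77 − k). Substituting k = 40: v_40 = 40 · 37 = 1480.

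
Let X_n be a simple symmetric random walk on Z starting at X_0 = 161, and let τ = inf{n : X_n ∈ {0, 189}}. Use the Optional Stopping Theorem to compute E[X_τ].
E[X_τ] = 161

X_n is a martingale and τ is a bounded-mean stopping time (indeed τ is finite a.s. with bounded expectation since the walk is in a bounded region). By the OST, E[X_τ] = E[X_0] = 161. Equivalently: E[X_τ] = 189 · P(hit 189 first) + 0 · P(hit 0 first) = 189 · (161/189) = 161.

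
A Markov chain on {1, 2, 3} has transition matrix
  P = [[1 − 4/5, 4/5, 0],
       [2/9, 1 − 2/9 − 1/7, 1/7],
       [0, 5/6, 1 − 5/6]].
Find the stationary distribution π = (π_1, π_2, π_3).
π = (175/913, 630/913, 108/913)

This is a birth-death chain on three states, which satisfies detailed balance: π_1 · P_{12} = π_2 · P_{21} and π_2 · P_{23} = π_3 · P_{32}.
From π_1 · 4/5 = π_2 · 2/9: π_2/π_1 = (4/5)/(2/9) = 18/5.
From π_2 · 1/7 = π_3 · 5/6: π_3/π_2 = (1/7)/(5/6) = 6/35.
Take π_1 proportional to 1; then unnormalized π = (1, 18/5, 108/175). Normalize by dividing by the sum 913/175:
  π = (175/913, 630/913, 108/913).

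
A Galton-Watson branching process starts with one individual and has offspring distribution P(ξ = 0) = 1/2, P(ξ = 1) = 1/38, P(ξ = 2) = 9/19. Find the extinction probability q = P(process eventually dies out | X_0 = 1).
q = 1

Mean offspring μ = 0·1/2 + 1·1/38 + 2·9/19 = 37/38 ≤ 1. For μ ≤ 1 with offspring not concentrated at 1, the Galton-Watson process goes extinct almost surely, so q = 1.
(Algebraic check: The pgf is f(s) = 1/2 + 1/38·s + 9/19·s². The extinction probability q is the smallest fixed point of f in [0, 1]. Setting s = f(s):
  9/19·s² + (1/38 − 1)·s + 1/2 = 0
  9/19·s² − (1/2 + 9/19)·s + 1/2 = 0
which factors as (s − 1)·(9/19·s − 1/2) = 0, giving roots s = 1 and s = (1/2)/(9/19) = 19/18. Since 19/18 ≥ 1, the smallest root in [0, 1] is s = 1.)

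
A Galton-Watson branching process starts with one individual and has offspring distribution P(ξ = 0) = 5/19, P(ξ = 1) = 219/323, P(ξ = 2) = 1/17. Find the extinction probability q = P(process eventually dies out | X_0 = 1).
q = 1

Mean offspring μ = 0·5/19 + 1·219/323 + 2·1/17 = 257/323 ≤ 1. For μ ≤ 1 with offspring not concentrated at 1, the Galton-Watson process goes extinct almost surely, so q = 1.
(Algebraic check: The pgf is f(s) = 5/19 + 219/323·s + 1/17·s². The extinction probability q is the smallest fixed point of f in [0, 1]. Setting s = f(s):
  1/17·s² + (219/323 − 1)·s + 5/19 = 0
  1/17·s² − (5/19 + 1/17)·s + 5/19 = 0
which factors as (s − 1)·(1/17·s − 5/19) = 0, giving roots s = 1 and s = (5/19)/(1/17) = 85/19. Since 85/19 ≥ 1, the smallest root in [0, 1] is s = 1.)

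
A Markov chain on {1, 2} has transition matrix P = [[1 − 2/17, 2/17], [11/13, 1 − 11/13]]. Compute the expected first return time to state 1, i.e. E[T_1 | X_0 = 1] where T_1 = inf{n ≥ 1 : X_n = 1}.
E[T_1 | X_0 = 1] = 1/π_1 = 213/187

For an irreducible recurrent Markov chain with stationary distribution π, E[T_i | X_0 = i] = 1/π_i (Kac's formula). Here π_1 = (11/13)/(2/17 + 11/13) = (11/13)/(213/221) = 187/213, so E[T_1 | X_0 = 1] = 1/π_1 = (2/17 + 11/13)/(11/13) = (213/221)/(11/13) = 213/187.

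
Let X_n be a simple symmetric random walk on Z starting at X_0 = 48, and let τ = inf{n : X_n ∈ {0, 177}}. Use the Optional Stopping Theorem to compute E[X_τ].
E[X_τ] = 48

X_n is a martingale and τ is a bounded-mean stopping time (indeed τ is finite a.s. with bounded expectation since the walk is in a bounded region). By the OST, E[X_τ] = E[X_0] = 48. Equivalently: E[X_τ] = 177 · P(hit 177 first) + 0 · P(hit 0 first) = 177 · (48/177) = 48.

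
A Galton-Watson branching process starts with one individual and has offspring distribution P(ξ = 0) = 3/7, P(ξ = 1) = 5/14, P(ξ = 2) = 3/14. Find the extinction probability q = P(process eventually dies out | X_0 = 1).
q = 1

Mean offspring μ = 0·3/7 + 1·5/14 + 2·3/14 = 11/14 ≤ 1. For μ ≤ 1 with offspring not concentrated at 1, the Galton-Watson process goes extinct almost surely, so q = 1.
(Algebraic check: The pgf is f(s) = 3/7 + 5/14·s + 3/14·s². The extinction probability q is the smallest fixed point of f in [0, 1]. Setting s = f(s):
  3/14·s² + (5/14 − 1)·s + 3/7 = 0
  3/14·s² − (3/7 + 3/14)·s + 3/7 = 0
which factors as (s − 1)·(3/14·s − 3/7) = 0, giving roots s = 1 and s = (3/7)/(3/14) = 2. Since 2 ≥ 1, the smallest root in [0, 1] is s = 1.)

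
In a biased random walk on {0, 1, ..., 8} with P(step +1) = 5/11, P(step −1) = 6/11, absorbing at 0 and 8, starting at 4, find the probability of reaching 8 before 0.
P(hit 8 before 0) = (1 − (6/5)^4) / (1 − (6/5)^8) = 625/1921

Let u_k denote P(reach 8 before 0 | start at k). Boundary: u_0 = 0, u_8 = 1. Recurrence: u_k = 5/11·u_{k+1} + 6/11·u_{k-1} for 1 ≤ k ≤ 7. Try u_k = A + B·r^k with r = q/p = (6/11)/(5/11) = 6/5. Substitution satisfies the recurrence; boundary conditions give:
  u_k = (1 − r^k) / (1 − r^N) = (1 − (6/5)^4) / (1 − (6/5)^8) = 625/1921.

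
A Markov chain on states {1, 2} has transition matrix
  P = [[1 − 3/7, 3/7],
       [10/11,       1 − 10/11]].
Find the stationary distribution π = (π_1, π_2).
π_1 = 70/103, π_2 = 33/103

Solve πP = π with π_1 + π_2 = 1. From πP = π: π_1 · (1 − 3/7) + π_2 · 10/11 = π_1 ⇒ π_2 · 10/11 = π_1 · 3/7 ⇒ π_2/π_1 = (3/7)/(10/11) = 33/70. Together with π_1 + π_2 = 1:
  π_1 = (10/11)/(3/7 + 10/11) = (10/11)/(103/77) = 70/103,
  π_2 = (3/7)/(3/7 + 10/11) = (3/7)/(103/77) = 33/103.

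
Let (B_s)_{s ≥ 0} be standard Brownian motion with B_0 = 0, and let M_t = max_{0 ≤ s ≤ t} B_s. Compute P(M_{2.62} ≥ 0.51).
P(M_{2.62} ≥ 0.51) = 2·P(B_{2.62} ≥ 0.51) = 2(1 − Φ(0.51/√2.62)) ≈ 0.7527

By the reflection principle for Brownian motion, P(M_t ≥ a) = 2 · P(B_t ≥ a) for a ≥ 0. Since B_t ~ N(0, t), P(B_t ≥ 0.51) = 1 − Φ(0.51/√t) = 1 − Φ(0.51/√2.62) = 1 − Φ(0.3151). So
  P(M_{2.62} ≥ 0.51) = 2(1 − Φ(0.3151)) ≈ 0.7527.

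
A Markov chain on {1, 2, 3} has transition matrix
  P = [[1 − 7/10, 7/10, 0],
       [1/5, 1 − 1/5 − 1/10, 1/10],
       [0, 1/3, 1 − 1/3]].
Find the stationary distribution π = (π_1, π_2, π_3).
π = (20/111, 70/111, 7/37)

This is a birth-death chain on three states, which satisfies detailed balance: π_1 · P_{12} = π_2 · P_{21} and π_2 · P_{23} = π_3 · P_{32}.
From π_1 · 7/10 = π_2 · 1/5: π_2/π_1 = (7/10)/(1/5) = 7/2.
From π_2 · 1/10 = π_3 · 1/3: π_3/π_2 = (1/10)/(1/3) = 3/10.
Take π_1 proportional to 1; then unnormalized π = (1, 7/2, 21/20). Normalize by dividing by the sum 111/20:
  π = (20/111, 70/111, 7/37).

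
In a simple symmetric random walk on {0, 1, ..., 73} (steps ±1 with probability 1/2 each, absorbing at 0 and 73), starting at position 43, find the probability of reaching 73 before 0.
P(hit 73 before 0) = 43/73

Let u_k = P(hit 73 before 0 | start at k). Then u_0 = 0, u_73 = 1, and u_k = u_{k-1}/2 + u_{k+1}/2 for 1 ≤ k ≤ 72. This harmonic recurrence is solved by u_k = k/73, giving u_43 = 43/73.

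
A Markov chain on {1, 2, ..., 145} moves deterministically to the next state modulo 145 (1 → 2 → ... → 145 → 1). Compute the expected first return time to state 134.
E[T_134 | X_0 = 134] = 145

The chain cycles deterministically, so starting at state 134 it returns in exactly 145 steps. Equivalently, the stationary distribution is uniform π_j = 1/145 for every state j, so by Kac's formula E[T_134] = 1/π_134 = 145.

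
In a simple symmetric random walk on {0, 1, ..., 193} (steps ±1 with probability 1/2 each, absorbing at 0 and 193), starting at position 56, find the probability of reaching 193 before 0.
P(hit 193 before 0) = 56/193

Let u_k = P(hit 193 before 0 | start at k). Then u_0 = 0, u_193 = 1, and u_k = u_{k-1}/2 + u_{k+1}/2 for 1 ≤ k ≤ 192. This harmonic recurrence is solved by u_k = k/193, giving u_56 = 56/193.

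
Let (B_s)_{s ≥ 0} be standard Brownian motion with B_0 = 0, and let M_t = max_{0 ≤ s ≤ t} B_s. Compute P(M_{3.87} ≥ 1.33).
P(M_{3.87} ≥ 1.33) = 2·P(B_{3.87} ≥ 1.33) = 2(1 − Φ(1.33/√3.87)) ≈ 0.4990

By the reflection principle for Brownian motion, P(M_t ≥ a) = 2 · P(B_t ≥ a) for a ≥ 0. Since B_t ~ N(0, t), P(B_t ≥ 1.33) = 1 − Φ(1.33/√t) = 1 − Φ(1.33/√3.87) = 1 − Φ(0.6761). So
  P(M_{3.87} ≥ 1.33) = 2(1 − Φ(0.6761)) ≈ 0.4990.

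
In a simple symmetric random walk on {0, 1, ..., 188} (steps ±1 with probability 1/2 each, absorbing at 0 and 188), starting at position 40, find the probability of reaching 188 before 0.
P(hit 188 before 0) = 40/188 = 10/47

Let u_k = P(hit 188 before 0 | start at k). Then u_0 = 0, u_188 = 1, and u_k = u_{k-1}/2 + u_{k+1}/2 for 1 ≤ k ≤ 187. This harmonic recurrence is solved by u_k = k/188, giving u_40 = 40/188 = 10/47.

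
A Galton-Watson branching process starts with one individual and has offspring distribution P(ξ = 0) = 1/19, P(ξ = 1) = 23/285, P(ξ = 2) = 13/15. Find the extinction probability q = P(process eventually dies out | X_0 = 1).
q = 15/247

The pgf is f(s) = 1/19 + 23/285·s + 13/15·s². The extinction probability q is the smallest fixed point of f in [0, 1]. Setting s = f(s):
  13/15·s² + (23/285 − 1)·s + 1/19 = 0
  13/15·s² − (1/19 + 13/15)·s + 1/19 = 0
which factors as (s − 1)·(13/15·s − 1/19) = 0, giving roots s = 1 and s = (1/19)/(13/15) = 15/247.
Mean offspring μ = 23/285 + 2·13/15 = 517/285 > 1 (supercritical), so q < 1. The extinction probability is the smaller root: q = (1/19)/(13/15) = 15/247.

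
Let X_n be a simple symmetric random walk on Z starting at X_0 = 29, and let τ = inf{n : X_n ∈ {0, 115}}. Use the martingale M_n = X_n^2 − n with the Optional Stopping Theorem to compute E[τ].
E[τ] = 2494

M_n = X_n^2 − n is a martingale (since E[X_{n+1}^2 | F_n] = X_n^2 + 1). By OST (τ has finite mean in a bounded region), E[M_τ] = E[M_0] = X_0^2 − 0 = 29^2 = 841. Also E[M_τ] = E[X_τ^2] − E[τ]. The walk exits at 0 or 115, with P(hit 115 first) = 29/115, so E[X_τ^2] = 115^2 · 29/115 + 0 = 3335. Thus E[τ] = E[X_τ^2] − E[M_τ] = 3335 − 841 = 2494 = 29(115 − 29) = 2494.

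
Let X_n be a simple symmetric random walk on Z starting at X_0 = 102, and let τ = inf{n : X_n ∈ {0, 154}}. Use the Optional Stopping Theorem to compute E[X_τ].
E[X_τ] = 102

X_n is a martingale and τ is a bounded-mean stopping time (indeed τ is finite a.s. with bounded expectation since the walk is in a bounded region). By the OST, E[X_τ] = E[X_0] = 102. Equivalently: E[X_τ] = 154 · P(hit 154 first) + 0 · P(hit 0 first) = 154 · (102/154) = 102.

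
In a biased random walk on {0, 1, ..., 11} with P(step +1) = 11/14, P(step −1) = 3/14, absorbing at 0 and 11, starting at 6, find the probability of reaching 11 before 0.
P(hit 11 before 0) = (1 − (3/11)^6) / (1 − (3/11)^11) = 35649283054/35663936683

Let u_k denote P(reach 11 before 0 | start at k). Boundary: u_0 = 0, u_11 = 1. Recurrence: u_k = 11/14·u_{k+1} + 3/14·u_{k-1} for 1 ≤ k ≤ 10. Try u_k = A + B·r^k with r = q/p = (3/14)/(11/14) = 3/11. Substitution satisfies the recurrence; boundary conditions give:
  u_k = (1 − r^k) / (1 − r^N) = (1 − (3/11)^6) / (1 − (3/11)^11) = 35649283054/35663936683.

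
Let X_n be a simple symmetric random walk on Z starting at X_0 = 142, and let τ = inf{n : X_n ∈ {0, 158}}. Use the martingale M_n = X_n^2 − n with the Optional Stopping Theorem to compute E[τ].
E[τ] = 2272

M_n = X_n^2 − n is a martingale (since E[X_{n+1}^2 | F_n] = X_n^2 + 1). By OST (τ has finite mean in a bounded region), E[M_τ] = E[M_0] = X_0^2 − 0 = 142^2 = 20164. Also E[M_τ] = E[X_τ^2] − E[τ]. The walk exits at 0 or 158, with P(hit 158 first) = 142/158, so E[X_τ^2] = 158^2 · 142/158 + 0 = 22436. Thus E[τ] = E[X_τ^2] − E[M_τ] = 22436 − 20164 = 2272 = 142(158 − 142) = 2272.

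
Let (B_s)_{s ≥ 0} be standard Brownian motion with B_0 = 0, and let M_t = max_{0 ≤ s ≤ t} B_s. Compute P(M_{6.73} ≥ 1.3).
P(M_{6.73} ≥ 1.3) = 2·P(B_{6.73} ≥ 1.3) = 2(1 − Φ(1.3/√6.73)) ≈ 0.6163

By the reflection principle for Brownian motion, P(M_t ≥ a) = 2 · P(B_t ≥ a) for a ≥ 0. Since B_t ~ N(0, t), P(B_t ≥ 1.3) = 1 − Φ(1.3/√t) = 1 − Φ(1.3/√6.73) = 1 − Φ(0.5011). So
  P(M_{6.73} ≥ 1.3) = 2(1 − Φ(0.5011)) ≈ 0.6163.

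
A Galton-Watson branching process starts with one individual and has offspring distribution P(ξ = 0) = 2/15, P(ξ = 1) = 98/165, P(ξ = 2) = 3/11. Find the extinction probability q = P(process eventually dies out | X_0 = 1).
q = 22/45

The pgf is f(s) = 2/15 + 98/165·s + 3/11·s². The extinction probability q is the smallest fixed point of f in [0, 1]. Setting s = f(s):
  3/11·s² + (98/165 − 1)·s + 2/15 = 0
  3/11·s² − (2/15 + 3/11)·s + 2/15 = 0
which factors as (s − 1)·(3/11·s − 2/15) = 0, giving roots s = 1 and s = (2/15)/(3/11) = 22/45.
Mean offspring μ = 98/165 + 2·3/11 = 188/165 > 1 (supercritical), so q < 1. The extinction probability is the smaller root: q = (2/15)/(3/11) = 22/45.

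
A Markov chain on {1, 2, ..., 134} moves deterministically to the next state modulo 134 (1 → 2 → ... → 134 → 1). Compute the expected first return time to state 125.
E[T_125 | X_0 = 125] = 134

The chain cycles deterministically, so starting at state 125 it returns in exactly 134 steps. Equivalently, the stationary distribution is uniform π_j = 1/134 for every state j, so by Kac's formula E[T_125] = 1/π_125 = 134.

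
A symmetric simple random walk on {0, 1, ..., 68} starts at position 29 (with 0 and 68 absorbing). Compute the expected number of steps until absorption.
E[τ | X_0 = 29] = 1131

Let v_k = E[τ | X_0 = k]. Boundary: v_0 = v_68 = 0. Recurrence: v_k = 1 + (v_{k-1} + v_{k+1})/2 for 1 ≤ k ≤ 67. The particular solution to v_k − (v_{k-1} + v_{k+1})/2 = 1 is v_k = −k^2. Adding homogeneous solution A + B k and matching boundaries gives v_k = k (68 − k). Substituting k = 29: v_29 = 29 · 39 = 1131.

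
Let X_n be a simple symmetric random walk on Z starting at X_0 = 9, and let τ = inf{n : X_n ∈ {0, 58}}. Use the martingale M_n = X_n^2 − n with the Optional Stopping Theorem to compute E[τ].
E[τ] = 441

M_n = X_n^2 − n is a martingale (since E[X_{n+1}^2 | F_n] = X_n^2 + 1). By OST (τ has finite mean in a bounded region), E[M_τ] = E[M_0] = X_0^2 − 0 = 9^2 = 81. Also E[M_τ] = E[X_τ^2] − E[τ]. The walk exits at 0 or 58, with P(hit 58 first) = 9/58, so E[X_τ^2] = 58^2 · 9/58 + 0 = 522. Thus E[τ] = E[X_τ^2] − E[M_τ] = 522 − 81 = 441 = 9(58 − 9) = 441.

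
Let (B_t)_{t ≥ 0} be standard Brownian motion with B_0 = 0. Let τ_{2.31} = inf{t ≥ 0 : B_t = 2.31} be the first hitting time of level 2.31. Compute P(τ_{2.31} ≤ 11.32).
P(τ_{2.31} ≤ 11.32) = 2(1 − Φ(2.31/√11.32)) = 2(1 − Φ(0.6866)) ≈ 0.4923

By the reflection principle for standard BM, P(τ_b ≤ t) = 2 · P(B_t ≥ b). Since B_t ~ N(0, t), P(B_t ≥ 2.31) = 1 − Φ(2.31/√t) = 1 − Φ(2.31/√11.32) = 1 − Φ(0.6866) ≈ 0.24617. Doubling: P(τ_{2.31} ≤ 11.32) ≈ 2 · 0.24617 = 0.49234 ≈ 0.4923.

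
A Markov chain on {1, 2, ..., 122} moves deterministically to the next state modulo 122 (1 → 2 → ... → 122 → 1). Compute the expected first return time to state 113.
E[T_113 | X_0 = 113] = 122

The chain cycles deterministically, so starting at state 113 it returns in exactly 122 steps. Equivalently, the stationary distribution is uniform π_j = 1/122 for every state j, so by Kac's formula E[T_113] = 1/π_113 = 122.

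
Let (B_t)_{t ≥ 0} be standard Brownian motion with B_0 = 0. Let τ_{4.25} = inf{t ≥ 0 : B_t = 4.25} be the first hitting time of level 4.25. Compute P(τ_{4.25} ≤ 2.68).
P(τ_{4.25} ≤ 2.68) = 2(1 − Φ(4.25/√2.68)) = 2(1 − Φ(2.5961)) ≈ 0.0094

By the reflection principle for standard BM, P(τ_b ≤ t) = 2 · P(B_t ≥ b). Since B_t ~ N(0, t), P(B_t ≥ 4.25) = 1 − Φ(4.25/√t) = 1 − Φ(4.25/√2.68) = 1 − Φ(2.5961) ≈ 0.00471. Doubling: P(τ_{4.25} ≤ 2.68) ≈ 2 · 0.00471 = 0.00942 ≈ 0.0094.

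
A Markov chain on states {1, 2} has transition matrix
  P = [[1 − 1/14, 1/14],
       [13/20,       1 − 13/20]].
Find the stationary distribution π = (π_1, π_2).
π_1 = 91/101, π_2 = 10/101

Solve πP = π with π_1 + π_2 = 1. From πP = π: π_1 · (1 − 1/14) + π_2 · 13/20 = π_1 ⇒ π_2 · 13/20 = π_1 · 1/14 ⇒ π_2/π_1 = (1/14)/(13/20) = 10/91. Together with π_1 + π_2 = 1:
  π_1 = (13/20)/(1/14 + 13/20) = (13/20)/(101/140) = 91/101,
  π_2 = (1/14)/(1/14 + 13/20) = (1/14)/(101/140) = 10/101.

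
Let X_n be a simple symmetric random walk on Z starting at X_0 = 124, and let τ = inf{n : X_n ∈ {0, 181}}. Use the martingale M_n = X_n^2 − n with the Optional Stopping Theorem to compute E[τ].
E[τ] = 7068

M_n = X_n^2 − n is a martingale (since E[X_{n+1}^2 | F_n] = X_n^2 + 1). By OST (τ has finite mean in a bounded region), E[M_τ] = E[M_0] = X_0^2 − 0 = 124^2 = 15376. Also E[M_τ] = E[X_τ^2] − E[τ]. The walk exits at 0 or 181, with P(hit 181 first) = 124/181, so E[X_τ^2] = 181^2 · 124/181 + 0 = 22444. Thus E[τ] = E[X_τ^2] − E[M_τ] = 22444 − 15376 = 7068 = 124(181 − 124) = 7068.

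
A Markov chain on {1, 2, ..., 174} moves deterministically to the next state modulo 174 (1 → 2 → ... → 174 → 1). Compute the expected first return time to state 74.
E[T_74 | X_0 = 74] = 174

The chain cycles deterministically, so starting at state 74 it returns in exactly 174 steps. Equivalently, the stationary distribution is uniform π_j = 1/174 for every state j, so by Kac's formula E[T_74] = 1/π_74 = 174.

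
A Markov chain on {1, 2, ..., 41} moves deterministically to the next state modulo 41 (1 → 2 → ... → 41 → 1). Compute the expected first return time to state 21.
E[T_21 | X_0 = 21] = 41

The chain cycles deterministically, so starting at state 21 it returns in exactly 41 steps. Equivalently, the stationary distribution is uniform π_j = 1/41 for every state j, so by Kac's formula E[T_21] = 1/π_21 = 41.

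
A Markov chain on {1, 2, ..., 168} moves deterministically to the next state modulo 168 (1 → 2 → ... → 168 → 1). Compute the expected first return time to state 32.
E[T_32 | X_0 = 32] = 168

The chain cycles deterministically, so starting at state 32 it returns in exactly 168 steps. Equivalently, the stationary distribution is uniform π_j = 1/168 for every state j, so by Kac's formula E[T_32] = 1/π_32 = 168.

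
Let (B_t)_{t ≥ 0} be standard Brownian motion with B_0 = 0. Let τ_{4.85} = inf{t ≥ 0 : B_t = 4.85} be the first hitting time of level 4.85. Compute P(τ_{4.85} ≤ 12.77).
P(τ_{4.85} ≤ 12.77) = 2(1 − Φ(4.85/√12.77)) = 2(1 − Φ(1.3572)) ≈ 0.1747

By the reflection principle for standard BM, P(τ_b ≤ t) = 2 · P(B_t ≥ b). Since B_t ~ N(0, t), P(B_t ≥ 4.85) = 1 − Φ(4.85/√t) = 1 − Φ(4.85/√12.77) = 1 − Φ(1.3572) ≈ 0.08736. Doubling: P(τ_{4.85} ≤ 12.77) ≈ 2 · 0.08736 = 0.17472 ≈ 0.1747.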